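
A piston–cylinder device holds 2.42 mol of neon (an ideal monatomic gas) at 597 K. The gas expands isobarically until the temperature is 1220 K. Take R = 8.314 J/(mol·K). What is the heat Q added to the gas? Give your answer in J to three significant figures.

Q ≈ 31300 J

Isobaric: W = nRΔT = (2.42)(8.314)(623) = 12535 J.
ΔU = nCᵥΔT with Cᵥ = 3R/2: ΔU = (2.42)(12.47)(623) = 18802 J.
Q = ΔU + W = 18802 + 12535 = 31337 J.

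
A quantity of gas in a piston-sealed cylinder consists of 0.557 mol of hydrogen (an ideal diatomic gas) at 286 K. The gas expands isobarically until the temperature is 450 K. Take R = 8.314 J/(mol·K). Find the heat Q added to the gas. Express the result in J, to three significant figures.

Isobaric: W = nRΔT = (0.557)(8.314)(164) = 759.5 J.
ΔU = nCᵥΔT with Cᵥ = 5R/2: ΔU = (0.557)(20.79)(164) = 1899 J.
Q = ΔU + W = 1899 + 759.5 = 2658 J.

Q ≈ 2660 J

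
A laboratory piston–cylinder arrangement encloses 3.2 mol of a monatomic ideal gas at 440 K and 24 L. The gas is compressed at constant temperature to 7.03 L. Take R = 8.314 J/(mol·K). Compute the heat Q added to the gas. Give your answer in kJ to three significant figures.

Q ≈ -14.4 kJ

Isothermal ⇒ ΔU = 0, so Q = W = nRT ln(V₂/V₁).
Q = (3.2)(8.314)(440) ln(7.03/24) = 11706 × -1.228 = -14374 J.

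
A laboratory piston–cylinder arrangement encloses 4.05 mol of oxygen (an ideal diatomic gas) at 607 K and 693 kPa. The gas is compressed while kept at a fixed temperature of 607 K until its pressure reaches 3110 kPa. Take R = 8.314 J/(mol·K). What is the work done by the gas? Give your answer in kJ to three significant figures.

Isothermal process: W = nRT ln(V₂/V₁) = nRT ln(P₁/P₂).
W = (4.05)(8.314)(607) × ln(693/3110)
  = 20439 × ln(0.2228) = 20439 × -1.501
W_by_gas = -30686 J.

W ≈ -30.7 kJ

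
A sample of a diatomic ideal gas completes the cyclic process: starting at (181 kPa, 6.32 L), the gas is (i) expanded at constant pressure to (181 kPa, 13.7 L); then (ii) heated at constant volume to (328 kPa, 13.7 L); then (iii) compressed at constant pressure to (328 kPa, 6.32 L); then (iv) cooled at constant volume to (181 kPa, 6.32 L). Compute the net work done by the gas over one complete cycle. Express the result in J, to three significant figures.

W_net ≈ -1080 J

Constant-volume legs do no work.
W(i) = (181)(13.7 − 6.32) = 1336 J; W(iii) = (328)(6.32 − 13.7) = -2421 J.
W_net = 1336 − 2421 = -1085 J (the counter-clockwise enclosed area).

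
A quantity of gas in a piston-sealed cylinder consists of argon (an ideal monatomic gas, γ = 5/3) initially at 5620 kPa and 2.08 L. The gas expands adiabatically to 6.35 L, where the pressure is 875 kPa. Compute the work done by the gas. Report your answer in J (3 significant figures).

W ≈ 9200 J

Adiabatic: W = (P₁V₁ − P₂V₂)/(γ − 1) with γ = 5/3.
P₁V₁ = 11690 J, P₂V₂ = 5556 J.
W = (11690 − 5556) / 0.6667 = 9200 J.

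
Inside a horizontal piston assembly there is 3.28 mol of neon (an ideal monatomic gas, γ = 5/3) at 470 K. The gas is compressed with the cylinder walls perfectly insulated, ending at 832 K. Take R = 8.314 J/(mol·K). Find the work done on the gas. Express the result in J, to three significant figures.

Adiabatic ⇒ Q = 0, so W_by = −ΔU = nCᵥ(T₁ − T₂).
Cᵥ = 3R/2 = 12.47 J/(mol·K).
W = (3.28)(12.47)(470 − 832) = -14808 J.
Work on gas = −W_by = 14808 J.

W ≈ 14800 J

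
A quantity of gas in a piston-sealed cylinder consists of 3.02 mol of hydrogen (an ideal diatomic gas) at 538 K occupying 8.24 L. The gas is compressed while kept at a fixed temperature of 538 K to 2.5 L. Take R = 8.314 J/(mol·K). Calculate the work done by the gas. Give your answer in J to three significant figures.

W ≈ -16100 J

Isothermal: W = nRT ln(V₂/V₁).
W = (3.02)(8.314)(538) × ln(2.5/8.24)
  = 13508 × -1.193
W_by_gas = -16111 J.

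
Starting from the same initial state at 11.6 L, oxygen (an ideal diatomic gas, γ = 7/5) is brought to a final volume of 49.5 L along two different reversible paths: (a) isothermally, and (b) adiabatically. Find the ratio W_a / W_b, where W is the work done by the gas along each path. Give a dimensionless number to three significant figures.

W_a / W_b ≈ 1.32

Path (a) isothermal: W = P₁V₁ ln(V₂/V₁) → W_a/(P₁V₁) = 1.451.
Path (b) adiabatic: W = P₁V₁(1 − (V₁/V₂)^(γ−1))/(γ−1) → W_b/(P₁V₁) = 1.101.
W_a / W_b = 1.451 / 1.101 = 1.318.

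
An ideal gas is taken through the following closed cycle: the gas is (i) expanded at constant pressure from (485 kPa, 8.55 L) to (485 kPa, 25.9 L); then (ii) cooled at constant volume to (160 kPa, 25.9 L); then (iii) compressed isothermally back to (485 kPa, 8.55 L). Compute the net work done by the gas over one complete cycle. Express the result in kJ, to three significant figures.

Leg (i): W = PΔV = (485)(25.9 − 8.55) = 8415 J.
Leg (ii): W = 0.
Leg (iii): W = PᵢVᵢ ln(V_f/Vᵢ) = (4144) ln(8.55/25.9) = -4593 J.
W_net = 8415 − 4593 = 3822 J.

W_net ≈ 3.82 kJ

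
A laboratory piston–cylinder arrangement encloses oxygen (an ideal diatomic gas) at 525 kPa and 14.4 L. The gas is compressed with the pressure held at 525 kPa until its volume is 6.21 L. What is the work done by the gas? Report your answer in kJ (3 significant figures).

Isobaric: W = P ΔV.
W = (525 kPa)(6.21 − 14.4 L) = (525)(-8.19) = -4300 J.

W ≈ -4.30 kJ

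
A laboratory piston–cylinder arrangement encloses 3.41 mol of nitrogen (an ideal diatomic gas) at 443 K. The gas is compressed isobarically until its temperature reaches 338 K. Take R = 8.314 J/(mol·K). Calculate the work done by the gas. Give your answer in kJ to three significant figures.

W ≈ -2.98 kJ

Isobaric: W = P ΔV = nR ΔT.
W = (3.41)(8.314)(338 − 443) = -2977 J.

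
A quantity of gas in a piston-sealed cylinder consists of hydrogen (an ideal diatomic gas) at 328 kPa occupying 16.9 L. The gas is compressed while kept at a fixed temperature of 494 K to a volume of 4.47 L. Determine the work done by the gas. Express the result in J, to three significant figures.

Isothermal: W = nRT ln(V₂/V₁) = P₁V₁ ln(V₂/V₁).
P₁V₁ = (328 kPa)(16.9 L) = 5543 J.
W = 5543 × ln(4.47/16.9) = 5543 × -1.33
W_by_gas = -7372 J.

W ≈ -7370 J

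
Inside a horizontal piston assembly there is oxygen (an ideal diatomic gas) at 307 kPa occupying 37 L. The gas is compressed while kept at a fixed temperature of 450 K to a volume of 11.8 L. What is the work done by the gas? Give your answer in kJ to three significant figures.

W ≈ -13.0 kJ

Isothermal: W = nRT ln(V₂/V₁) = P₁V₁ ln(V₂/V₁).
P₁V₁ = (307 kPa)(37 L) = 11359 J.
W = 11359 × ln(11.8/37) = 11359 × -1.143
W_by_gas = -12981 J.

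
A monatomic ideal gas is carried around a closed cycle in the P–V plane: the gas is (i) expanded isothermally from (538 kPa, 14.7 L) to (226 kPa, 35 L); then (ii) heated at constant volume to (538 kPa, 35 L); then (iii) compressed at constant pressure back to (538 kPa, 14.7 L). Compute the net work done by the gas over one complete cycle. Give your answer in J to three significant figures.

Leg (i): W = PᵢVᵢ ln(V_f/Vᵢ) = (7909) ln(35/14.7) = 6861 J.
Leg (ii): W = 0.
Leg (iii): W = PΔV = (538)(14.7 − 35) = -10921 J.
W_net = 6861 − 10921 = -4061 J.

W_net ≈ -4060 J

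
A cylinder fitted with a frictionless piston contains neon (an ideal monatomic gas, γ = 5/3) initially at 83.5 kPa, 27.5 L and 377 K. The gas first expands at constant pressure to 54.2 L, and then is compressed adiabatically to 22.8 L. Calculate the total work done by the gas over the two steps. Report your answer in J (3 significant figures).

W_total ≈ -3070 J

Step 1 (isobaric): W = PΔV = (83.5 kPa)(54.2 − 27.5 L) = 2229 J.
After step 1: P = 83.5 kPa, V = 54.2 L, T = 743 K.
Step 2 (adiabatic): W = (P₁V₁ − P₂V₂)/(γ−1) = (4526 − 8061)/0.667 = -5303 J.
W_total = 2229 − 5303 = -3074 J.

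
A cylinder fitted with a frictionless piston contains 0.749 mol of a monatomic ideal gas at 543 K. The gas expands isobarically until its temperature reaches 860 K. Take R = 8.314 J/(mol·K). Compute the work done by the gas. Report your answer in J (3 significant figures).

W ≈ 1970 J

Isobaric: W = P ΔV = nR ΔT.
W = (0.749)(8.314)(860 − 543) = 1974 J.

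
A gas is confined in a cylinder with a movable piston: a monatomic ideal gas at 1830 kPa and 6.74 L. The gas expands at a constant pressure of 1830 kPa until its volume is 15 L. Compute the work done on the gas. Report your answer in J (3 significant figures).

Isobaric: W = P ΔV.
W = (1830 kPa)(15 − 6.74 L) = (1830)(8.26) = 15116 J.
Work on gas = −W_by = -15116 J.

W ≈ -15100 J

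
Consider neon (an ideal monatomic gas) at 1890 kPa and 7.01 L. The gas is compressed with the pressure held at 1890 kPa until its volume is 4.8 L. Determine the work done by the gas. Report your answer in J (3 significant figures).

Isobaric: W = P ΔV.
W = (1890 kPa)(4.8 − 7.01 L) = (1890)(-2.21) = -4177 J.

W ≈ -4180 J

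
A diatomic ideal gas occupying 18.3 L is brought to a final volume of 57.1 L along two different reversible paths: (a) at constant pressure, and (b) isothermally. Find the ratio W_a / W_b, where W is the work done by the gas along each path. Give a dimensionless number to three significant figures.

Path (a) isobaric: W = P₁(V₂ − V₁) → W_a/(P₁V₁) = 2.12.
Path (b) isothermal: W = P₁V₁ ln(V₂/V₁) → W_b/(P₁V₁) = 1.138.
W_a / W_b = 2.12 / 1.138 = 1.863.

W_a / W_b ≈ 1.86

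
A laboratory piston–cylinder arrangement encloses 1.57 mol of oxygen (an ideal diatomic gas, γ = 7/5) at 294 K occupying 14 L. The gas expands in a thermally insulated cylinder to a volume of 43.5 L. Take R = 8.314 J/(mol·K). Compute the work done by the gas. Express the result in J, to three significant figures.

Adiabatic: TV^(γ−1) = const with γ = 7/5.
T₂ = T₁ (V₁/V₂)^(γ−1) = 294 × (14/43.5)^0.4 = 294 × 0.6354 = 186.8 K.
W_by = nCᵥ(T₁ − T₂) = (1.57)(20.79)(294 − 186.8) = 3498 J.

W ≈ 3500 J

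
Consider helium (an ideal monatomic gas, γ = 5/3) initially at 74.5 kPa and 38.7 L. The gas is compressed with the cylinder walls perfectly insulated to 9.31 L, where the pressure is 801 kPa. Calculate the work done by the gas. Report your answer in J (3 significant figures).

W ≈ -6860 J

Adiabatic: W = (P₁V₁ − P₂V₂)/(γ − 1) with γ = 5/3.
P₁V₁ = 2883 J, P₂V₂ = 7457 J.
W = (2883 − 7457) / 0.6667 = -6861 J.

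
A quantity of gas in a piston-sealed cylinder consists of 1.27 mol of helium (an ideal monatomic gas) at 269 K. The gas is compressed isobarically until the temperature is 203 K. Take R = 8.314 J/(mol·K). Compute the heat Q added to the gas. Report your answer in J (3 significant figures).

Q ≈ -1740 J

Isobaric: W = nRΔT = (1.27)(8.314)(-66) = -696.9 J.
ΔU = nCᵥΔT with Cᵥ = 3R/2: ΔU = (1.27)(12.47)(-66) = -1045 J.
Q = ΔU + W = -1045 − 696.9 = -1742 J.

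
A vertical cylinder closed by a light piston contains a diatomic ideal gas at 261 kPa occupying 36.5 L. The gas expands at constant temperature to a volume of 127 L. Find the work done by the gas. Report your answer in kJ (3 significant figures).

W ≈ 11.9 kJ

Isothermal: W = nRT ln(V₂/V₁) = P₁V₁ ln(V₂/V₁).
P₁V₁ = (261 kPa)(36.5 L) = 9526 J.
W = 9526 × ln(127/36.5) = 9526 × 1.247
W_by_gas = 11878 J.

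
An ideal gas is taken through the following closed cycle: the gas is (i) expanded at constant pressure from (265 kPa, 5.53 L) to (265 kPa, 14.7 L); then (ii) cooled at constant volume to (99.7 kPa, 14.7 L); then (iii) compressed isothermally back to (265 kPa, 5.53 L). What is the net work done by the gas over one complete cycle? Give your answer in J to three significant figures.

W_net ≈ 997 J

Leg (i): W = PΔV = (265)(14.7 − 5.53) = 2430 J.
Leg (ii): W = 0.
Leg (iii): W = PᵢVᵢ ln(V_f/Vᵢ) = (1466) ln(5.53/14.7) = -1433 J.
W_net = 2430 − 1433 = 997.2 J.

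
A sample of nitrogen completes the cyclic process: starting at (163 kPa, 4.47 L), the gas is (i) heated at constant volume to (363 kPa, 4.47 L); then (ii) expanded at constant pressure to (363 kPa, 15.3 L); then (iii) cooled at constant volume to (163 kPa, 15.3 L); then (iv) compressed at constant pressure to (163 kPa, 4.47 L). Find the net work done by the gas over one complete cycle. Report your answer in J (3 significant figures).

Constant-volume legs do no work.
W(ii) = (363)(15.3 − 4.47) = 3931 J; W(iv) = (163)(4.47 − 15.3) = -1765 J.
W_net = 3931 − 1765 = 2166 J (the clockwise enclosed area).

W_net ≈ 2170 J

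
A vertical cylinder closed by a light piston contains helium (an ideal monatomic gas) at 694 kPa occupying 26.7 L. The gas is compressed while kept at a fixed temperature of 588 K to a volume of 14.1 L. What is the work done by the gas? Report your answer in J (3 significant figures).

W ≈ -11800 J

Isothermal: W = nRT ln(V₂/V₁) = P₁V₁ ln(V₂/V₁).
P₁V₁ = (694 kPa)(26.7 L) = 18530 J.
W = 18530 × ln(14.1/26.7) = 18530 × -0.6385
W_by_gas = -11831 J.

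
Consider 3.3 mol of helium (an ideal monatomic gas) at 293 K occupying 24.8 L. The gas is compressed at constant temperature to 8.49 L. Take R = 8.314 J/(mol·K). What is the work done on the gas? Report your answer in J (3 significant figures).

Isothermal: W = nRT ln(V₂/V₁).
W = (3.3)(8.314)(293) × ln(8.49/24.8)
  = 8039 × -1.072
W_by_gas = -8617 J; work on gas = −W_by = 8617 J.

W ≈ 8620 J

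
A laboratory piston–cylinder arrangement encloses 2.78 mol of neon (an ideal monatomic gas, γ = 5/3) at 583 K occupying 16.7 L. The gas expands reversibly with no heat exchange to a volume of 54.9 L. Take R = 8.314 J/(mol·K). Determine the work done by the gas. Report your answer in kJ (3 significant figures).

W ≈ 11.1 kJ

Adiabatic: TV^(γ−1) = const with γ = 5/3.
T₂ = T₁ (V₁/V₂)^(γ−1) = 583 × (16.7/54.9)^0.667 = 583 × 0.4523 = 263.7 K.
W_by = nCᵥ(T₁ − T₂) = (2.78)(12.47)(583 − 263.7) = 11070 J.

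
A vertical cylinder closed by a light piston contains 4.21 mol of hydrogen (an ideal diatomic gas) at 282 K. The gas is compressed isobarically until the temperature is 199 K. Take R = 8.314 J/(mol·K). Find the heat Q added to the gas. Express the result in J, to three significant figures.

Q ≈ -10200 J

Isobaric: W = nRΔT = (4.21)(8.314)(-83) = -2905 J.
ΔU = nCᵥΔT with Cᵥ = 5R/2: ΔU = (4.21)(20.79)(-83) = -7263 J.
Q = ΔU + W = -7263 − 2905 = -10168 J.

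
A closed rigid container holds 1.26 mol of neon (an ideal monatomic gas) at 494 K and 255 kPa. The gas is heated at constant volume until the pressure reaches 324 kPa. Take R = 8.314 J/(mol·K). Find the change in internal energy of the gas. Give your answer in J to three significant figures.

ΔU ≈ 2100 J

Constant volume ⇒ W = 0, so Q = ΔU = nCᵥΔT with Cᵥ = 3R/2 = 12.47 J/(mol·K).
At constant V, T₂/T₁ = P₂/P₁ ⇒ ΔT = T₁(P₂/P₁ − 1) = 494·(324/255 − 1) = 133.7 K.
ΔU = (1.26)(12.47)(133.7) = 2100 J.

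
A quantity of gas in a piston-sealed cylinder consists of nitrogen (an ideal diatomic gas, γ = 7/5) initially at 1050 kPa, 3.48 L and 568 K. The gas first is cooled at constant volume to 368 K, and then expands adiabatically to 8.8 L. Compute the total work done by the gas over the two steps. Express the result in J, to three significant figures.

Step 1 (isochoric): W = 0 (constant volume).
After step 1: P = 680.3 kPa (V unchanged).
Step 2 (adiabatic): W = (P₁V₁ − P₂V₂)/(γ−1) = (2367 − 1633)/0.4 = 1835 J.
W_total = 0 + 1835 = 1835 J.

W_total ≈ 1830 J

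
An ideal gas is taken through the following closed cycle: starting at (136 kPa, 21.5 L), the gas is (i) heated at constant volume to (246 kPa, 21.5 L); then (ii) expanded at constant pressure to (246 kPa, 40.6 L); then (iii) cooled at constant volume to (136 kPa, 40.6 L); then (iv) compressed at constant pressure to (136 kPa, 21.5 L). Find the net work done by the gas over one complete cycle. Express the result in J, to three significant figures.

W_net ≈ 2100 J

Constant-volume legs do no work.
W(ii) = (246)(40.6 − 21.5) = 4699 J; W(iv) = (136)(21.5 − 40.6) = -2598 J.
W_net = 4699 − 2598 = 2101 J (the clockwise enclosed area).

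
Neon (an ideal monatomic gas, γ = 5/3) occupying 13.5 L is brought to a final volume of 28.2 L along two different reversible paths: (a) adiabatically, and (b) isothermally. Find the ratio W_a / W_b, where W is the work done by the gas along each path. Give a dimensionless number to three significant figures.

Path (a) adiabatic: W = P₁V₁(1 − (V₁/V₂)^(γ−1))/(γ−1) → W_a/(P₁V₁) = 0.5821.
Path (b) isothermal: W = P₁V₁ ln(V₂/V₁) → W_b/(P₁V₁) = 0.7366.
W_a / W_b = 0.5821 / 0.7366 = 0.7902.

W_a / W_b ≈ 0.790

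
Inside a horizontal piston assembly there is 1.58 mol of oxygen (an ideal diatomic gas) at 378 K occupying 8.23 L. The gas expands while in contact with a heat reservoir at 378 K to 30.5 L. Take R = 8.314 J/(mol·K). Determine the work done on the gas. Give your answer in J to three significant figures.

Isothermal: W = nRT ln(V₂/V₁).
W = (1.58)(8.314)(378) × ln(30.5/8.23)
  = 4965 × 1.31
W_by_gas = 6504 J; work on gas = −W_by = -6504 J.

W ≈ -6500 J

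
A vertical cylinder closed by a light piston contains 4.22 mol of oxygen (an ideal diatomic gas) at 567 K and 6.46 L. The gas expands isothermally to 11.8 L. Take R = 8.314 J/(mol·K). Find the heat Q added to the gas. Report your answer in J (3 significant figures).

Isothermal ⇒ ΔU = 0, so Q = W = nRT ln(V₂/V₁).
Q = (4.22)(8.314)(567) ln(11.8/6.46) = 19893 × 0.6025 = 11985 J.

Q ≈ 12000 J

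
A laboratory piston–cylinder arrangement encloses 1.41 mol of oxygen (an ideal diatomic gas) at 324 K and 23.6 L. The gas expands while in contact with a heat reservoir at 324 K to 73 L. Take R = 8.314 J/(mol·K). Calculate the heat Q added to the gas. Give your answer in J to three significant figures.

Isothermal ⇒ ΔU = 0, so Q = W = nRT ln(V₂/V₁).
Q = (1.41)(8.314)(324) ln(73/23.6) = 3798 × 1.129 = 4289 J.

Q ≈ 4290 J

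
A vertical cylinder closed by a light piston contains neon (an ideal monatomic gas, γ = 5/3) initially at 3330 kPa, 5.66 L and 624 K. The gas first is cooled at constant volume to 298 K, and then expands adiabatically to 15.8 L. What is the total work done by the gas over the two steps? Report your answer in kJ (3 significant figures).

Step 1 (isochoric): W = 0 (constant volume).
After step 1: P = 1590 kPa (V unchanged).
Step 2 (adiabatic): W = (P₁V₁ − P₂V₂)/(γ−1) = (9001 − 4540)/0.667 = 6691 J.
W_total = 0 + 6691 = 6691 J.

W_total ≈ 6.69 kJ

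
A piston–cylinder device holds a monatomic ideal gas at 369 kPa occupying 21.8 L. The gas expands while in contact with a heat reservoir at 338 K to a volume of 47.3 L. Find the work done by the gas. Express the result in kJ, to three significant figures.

Isothermal: W = nRT ln(V₂/V₁) = P₁V₁ ln(V₂/V₁).
P₁V₁ = (369 kPa)(21.8 L) = 8044 J.
W = 8044 × ln(47.3/21.8) = 8044 × 0.7746
W_by_gas = 6231 J.

W ≈ 6.23 kJ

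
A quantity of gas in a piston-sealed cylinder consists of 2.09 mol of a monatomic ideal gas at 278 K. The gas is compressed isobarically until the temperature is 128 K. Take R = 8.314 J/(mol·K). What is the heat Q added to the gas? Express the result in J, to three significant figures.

Q ≈ -6520 J

Isobaric: W = nRΔT = (2.09)(8.314)(-150) = -2606 J.
ΔU = nCᵥΔT with Cᵥ = 3R/2: ΔU = (2.09)(12.47)(-150) = -3910 J.
Q = ΔU + W = -3910 − 2606 = -6516 J.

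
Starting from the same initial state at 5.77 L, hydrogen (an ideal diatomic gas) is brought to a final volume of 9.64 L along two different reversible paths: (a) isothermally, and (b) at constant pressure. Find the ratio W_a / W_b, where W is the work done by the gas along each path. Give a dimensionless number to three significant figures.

W_a / W_b ≈ 0.765

Path (a) isothermal: W = P₁V₁ ln(V₂/V₁) → W_a/(P₁V₁) = 0.5132.
Path (b) isobaric: W = P₁(V₂ − V₁) → W_b/(P₁V₁) = 0.6707.
W_a / W_b = 0.5132 / 0.6707 = 0.7652.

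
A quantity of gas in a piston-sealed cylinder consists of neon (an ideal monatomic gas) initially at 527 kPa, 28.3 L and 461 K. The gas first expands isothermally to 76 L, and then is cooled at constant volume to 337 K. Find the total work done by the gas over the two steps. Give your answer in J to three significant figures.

Step 1 (isothermal): W = P₁V₁ ln(V₂/V₁) = (14914) ln(76/28.3) = 14733 J.
Step 2 (isochoric): W = 0 (constant volume).
W_total = 14733 + 0 = 14733 J.

W_total ≈ 14700 J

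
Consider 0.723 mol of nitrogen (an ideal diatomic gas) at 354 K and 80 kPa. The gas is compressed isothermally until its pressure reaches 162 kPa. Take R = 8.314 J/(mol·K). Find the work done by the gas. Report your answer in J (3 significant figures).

W ≈ -1500 J

Isothermal process: W = nRT ln(V₂/V₁) = nRT ln(P₁/P₂).
W = (0.723)(8.314)(354) × ln(80/162)
  = 2128 × ln(0.4938) = 2128 × -0.7056
W_by_gas = -1501 J.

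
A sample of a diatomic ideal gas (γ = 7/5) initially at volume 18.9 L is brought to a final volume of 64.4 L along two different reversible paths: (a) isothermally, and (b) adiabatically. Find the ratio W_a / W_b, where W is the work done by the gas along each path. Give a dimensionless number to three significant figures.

W_a / W_b ≈ 1.27

Path (a) isothermal: W = P₁V₁ ln(V₂/V₁) → W_a/(P₁V₁) = 1.226.
Path (b) adiabatic: W = P₁V₁(1 − (V₁/V₂)^(γ−1))/(γ−1) → W_b/(P₁V₁) = 0.969.
W_a / W_b = 1.226 / 0.969 = 1.265.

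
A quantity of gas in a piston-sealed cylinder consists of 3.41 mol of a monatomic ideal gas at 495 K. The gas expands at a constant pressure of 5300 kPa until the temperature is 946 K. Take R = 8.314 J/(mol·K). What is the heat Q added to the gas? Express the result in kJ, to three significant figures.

Q ≈ 32.0 kJ

Isobaric: W = nRΔT = (3.41)(8.314)(451) = 12786 J.
ΔU = nCᵥΔT with Cᵥ = 3R/2: ΔU = (3.41)(12.47)(451) = 19179 J.
Q = ΔU + W = 19179 + 12786 = 31965 J.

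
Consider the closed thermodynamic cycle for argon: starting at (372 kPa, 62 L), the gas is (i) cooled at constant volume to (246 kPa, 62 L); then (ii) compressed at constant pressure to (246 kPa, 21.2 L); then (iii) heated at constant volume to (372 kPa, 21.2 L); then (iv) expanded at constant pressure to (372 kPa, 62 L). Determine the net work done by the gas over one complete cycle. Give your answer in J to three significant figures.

Constant-volume legs do no work.
W(ii) = (246)(21.2 − 62) = -10037 J; W(iv) = (372)(62 − 21.2) = 15178 J.
W_net = -10037 + 15178 = 5141 J (the clockwise enclosed area).

W_net ≈ 5140 J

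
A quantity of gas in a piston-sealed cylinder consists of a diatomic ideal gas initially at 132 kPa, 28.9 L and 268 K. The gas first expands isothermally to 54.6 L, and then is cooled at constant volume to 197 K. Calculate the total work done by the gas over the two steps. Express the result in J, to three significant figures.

Step 1 (isothermal): W = P₁V₁ ln(V₂/V₁) = (3815) ln(54.6/28.9) = 2427 J.
Step 2 (isochoric): W = 0 (constant volume).
W_total = 2427 + 0 = 2427 J.

W_total ≈ 2430 J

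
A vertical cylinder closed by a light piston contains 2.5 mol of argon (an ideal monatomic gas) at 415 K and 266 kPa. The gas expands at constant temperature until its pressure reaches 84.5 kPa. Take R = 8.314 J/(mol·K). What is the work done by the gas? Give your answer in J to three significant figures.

Isothermal process: W = nRT ln(V₂/V₁) = nRT ln(P₁/P₂).
W = (2.5)(8.314)(415) × ln(266/84.5)
  = 8626 × ln(3.148) = 8626 × 1.147
W_by_gas = 9892 J.

W ≈ 9890 J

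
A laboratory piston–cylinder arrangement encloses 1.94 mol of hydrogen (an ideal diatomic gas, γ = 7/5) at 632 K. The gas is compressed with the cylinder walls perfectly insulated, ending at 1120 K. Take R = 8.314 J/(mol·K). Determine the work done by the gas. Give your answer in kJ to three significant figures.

Adiabatic ⇒ Q = 0, so W_by = −ΔU = nCᵥ(T₁ − T₂).
Cᵥ = 5R/2 = 20.79 J/(mol·K).
W = (1.94)(20.79)(632 − 1120) = -19678 J.

W ≈ -19.7 kJ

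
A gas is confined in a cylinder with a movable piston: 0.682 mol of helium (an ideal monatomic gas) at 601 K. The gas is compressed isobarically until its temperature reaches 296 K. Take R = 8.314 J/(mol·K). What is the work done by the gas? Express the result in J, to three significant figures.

Isobaric: W = P ΔV = nR ΔT.
W = (0.682)(8.314)(296 − 601) = -1729 J.

W ≈ -1730 J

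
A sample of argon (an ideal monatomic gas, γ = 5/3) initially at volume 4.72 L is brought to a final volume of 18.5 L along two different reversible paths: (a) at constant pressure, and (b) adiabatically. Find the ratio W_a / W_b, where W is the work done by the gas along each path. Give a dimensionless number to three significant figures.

Path (a) isobaric: W = P₁(V₂ − V₁) → W_a/(P₁V₁) = 2.919.
Path (b) adiabatic: W = P₁V₁(1 − (V₁/V₂)^(γ−1))/(γ−1) → W_b/(P₁V₁) = 0.8966.
W_a / W_b = 2.919 / 0.8966 = 3.256.

W_a / W_b ≈ 3.26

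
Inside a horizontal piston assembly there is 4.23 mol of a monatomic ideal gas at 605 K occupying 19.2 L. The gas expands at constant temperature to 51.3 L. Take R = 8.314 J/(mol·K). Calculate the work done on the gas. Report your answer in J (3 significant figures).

Isothermal: W = nRT ln(V₂/V₁).
W = (4.23)(8.314)(605) × ln(51.3/19.2)
  = 21277 × 0.9828
W_by_gas = 20910 J; work on gas = −W_by = -20910 J.

W ≈ -20900 J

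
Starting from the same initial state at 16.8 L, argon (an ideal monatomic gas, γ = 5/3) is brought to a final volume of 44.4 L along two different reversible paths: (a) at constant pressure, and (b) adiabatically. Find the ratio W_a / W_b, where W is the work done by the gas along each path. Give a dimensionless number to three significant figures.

W_a / W_b ≈ 2.30

Path (a) isobaric: W = P₁(V₂ − V₁) → W_a/(P₁V₁) = 1.643.
Path (b) adiabatic: W = P₁V₁(1 − (V₁/V₂)^(γ−1))/(γ−1) → W_b/(P₁V₁) = 0.7153.
W_a / W_b = 1.643 / 0.7153 = 2.297.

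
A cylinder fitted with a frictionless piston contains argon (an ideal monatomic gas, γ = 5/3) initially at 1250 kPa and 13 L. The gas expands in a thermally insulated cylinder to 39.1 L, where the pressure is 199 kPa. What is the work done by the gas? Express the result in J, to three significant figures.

W ≈ 12700 J

Adiabatic: W = (P₁V₁ − P₂V₂)/(γ − 1) with γ = 5/3.
P₁V₁ = 16250 J, P₂V₂ = 7781 J.
W = (16250 − 7781) / 0.6667 = 12704 J.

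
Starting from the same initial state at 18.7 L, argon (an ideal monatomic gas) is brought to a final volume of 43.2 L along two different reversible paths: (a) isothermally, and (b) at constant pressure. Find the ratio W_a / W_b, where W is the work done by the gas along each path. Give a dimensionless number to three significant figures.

W_a / W_b ≈ 0.639

Path (a) isothermal: W = P₁V₁ ln(V₂/V₁) → W_a/(P₁V₁) = 0.8373.
Path (b) isobaric: W = P₁(V₂ − V₁) → W_b/(P₁V₁) = 1.31.
W_a / W_b = 0.8373 / 1.31 = 0.6391.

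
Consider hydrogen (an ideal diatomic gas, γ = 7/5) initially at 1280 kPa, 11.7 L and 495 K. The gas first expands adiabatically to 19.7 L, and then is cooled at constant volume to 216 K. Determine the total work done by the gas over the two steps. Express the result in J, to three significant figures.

W_total ≈ 7040 J

Step 1 (adiabatic): W = (P₁V₁ − P₂V₂)/(γ−1) = (14976 − 12159)/0.4 = 7043 J.
Step 2 (isochoric): W = 0 (constant volume).
W_total = 7043 + 0 = 7043 J.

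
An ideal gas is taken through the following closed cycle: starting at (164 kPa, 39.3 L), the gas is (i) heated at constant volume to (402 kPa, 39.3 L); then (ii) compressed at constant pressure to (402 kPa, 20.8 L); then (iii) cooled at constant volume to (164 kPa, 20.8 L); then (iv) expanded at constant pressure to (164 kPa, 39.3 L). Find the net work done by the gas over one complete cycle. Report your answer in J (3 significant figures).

W_net ≈ -4400 J

Constant-volume legs do no work.
W(ii) = (402)(20.8 − 39.3) = -7437 J; W(iv) = (164)(39.3 − 20.8) = 3034 J.
W_net = -7437 + 3034 = -4403 J (the counter-clockwise enclosed area).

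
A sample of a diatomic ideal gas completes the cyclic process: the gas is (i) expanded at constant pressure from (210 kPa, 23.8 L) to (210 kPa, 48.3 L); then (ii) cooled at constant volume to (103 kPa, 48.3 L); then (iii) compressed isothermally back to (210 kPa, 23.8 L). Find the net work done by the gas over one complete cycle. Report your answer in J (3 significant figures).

W_net ≈ 1620 J

Leg (i): W = PΔV = (210)(48.3 − 23.8) = 5145 J.
Leg (ii): W = 0.
Leg (iii): W = PᵢVᵢ ln(V_f/Vᵢ) = (4975) ln(23.8/48.3) = -3521 J.
W_net = 5145 − 3521 = 1624 J.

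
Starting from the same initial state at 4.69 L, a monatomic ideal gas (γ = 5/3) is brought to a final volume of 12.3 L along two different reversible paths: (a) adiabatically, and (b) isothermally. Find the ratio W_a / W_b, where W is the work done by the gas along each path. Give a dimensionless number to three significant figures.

W_a / W_b ≈ 0.738

Path (a) adiabatic: W = P₁V₁(1 − (V₁/V₂)^(γ−1))/(γ−1) → W_a/(P₁V₁) = 0.7113.
Path (b) isothermal: W = P₁V₁ ln(V₂/V₁) → W_b/(P₁V₁) = 0.9642.
W_a / W_b = 0.7113 / 0.9642 = 0.7377.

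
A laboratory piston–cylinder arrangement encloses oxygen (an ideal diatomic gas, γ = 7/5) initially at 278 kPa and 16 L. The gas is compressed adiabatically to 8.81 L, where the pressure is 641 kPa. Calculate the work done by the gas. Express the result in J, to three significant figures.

Adiabatic: W = (P₁V₁ − P₂V₂)/(γ − 1) with γ = 7/5.
P₁V₁ = 4448 J, P₂V₂ = 5647 J.
W = (4448 − 5647) / 0.4 = -2998 J.

W ≈ -3000 J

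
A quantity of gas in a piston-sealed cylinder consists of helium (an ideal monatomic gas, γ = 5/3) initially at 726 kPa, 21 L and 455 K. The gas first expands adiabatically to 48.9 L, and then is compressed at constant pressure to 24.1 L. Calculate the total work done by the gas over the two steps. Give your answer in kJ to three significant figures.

W_total ≈ 5.45 kJ

Step 1 (adiabatic): W = (P₁V₁ − P₂V₂)/(γ−1) = (15246 − 8678)/0.667 = 9852 J.
After step 1: P = 177.5 kPa, V = 48.9 L, T = 259 K.
Step 2 (isobaric): W = PΔV = (177.5 kPa)(24.1 − 48.9 L) = -4401 J.
W_total = 9852 − 4401 = 5450 J.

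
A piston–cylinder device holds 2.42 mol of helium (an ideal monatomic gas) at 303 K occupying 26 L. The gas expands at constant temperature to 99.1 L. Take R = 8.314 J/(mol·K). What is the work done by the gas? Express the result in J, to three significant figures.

W ≈ 8160 J

Isothermal: W = nRT ln(V₂/V₁).
W = (2.42)(8.314)(303) × ln(99.1/26)
  = 6096 × 1.338
W_by_gas = 8157 J.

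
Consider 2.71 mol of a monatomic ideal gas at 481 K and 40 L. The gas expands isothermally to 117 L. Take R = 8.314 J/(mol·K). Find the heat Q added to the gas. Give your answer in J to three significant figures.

Isothermal ⇒ ΔU = 0, so Q = W = nRT ln(V₂/V₁).
Q = (2.71)(8.314)(481) ln(117/40) = 10837 × 1.073 = 11632 J.

Q ≈ 11600 J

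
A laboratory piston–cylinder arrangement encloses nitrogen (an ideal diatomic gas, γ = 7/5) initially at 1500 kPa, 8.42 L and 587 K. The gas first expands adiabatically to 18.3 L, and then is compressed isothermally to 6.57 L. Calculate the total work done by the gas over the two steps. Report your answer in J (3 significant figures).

Step 1 (adiabatic): W = (P₁V₁ − P₂V₂)/(γ−1) = (12630 − 9259)/0.4 = 8428 J.
After step 1: P = 505.9 kPa, V = 18.3 L, T = 430.3 K.
Step 2 (isothermal): W = P₁V₁ ln(V₂/V₁) = (9259) ln(6.57/18.3) = -9484 J.
W_total = 8428 − 9484 = -1056 J.

W_total ≈ -1060 J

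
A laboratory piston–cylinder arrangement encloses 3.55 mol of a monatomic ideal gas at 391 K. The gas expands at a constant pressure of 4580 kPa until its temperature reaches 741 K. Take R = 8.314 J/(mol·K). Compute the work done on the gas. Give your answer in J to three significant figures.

Isobaric: W = P ΔV = nR ΔT.
W = (3.55)(8.314)(741 − 391) = 10330 J.
Work on gas = −W_by = -10330 J.

W ≈ -10300 J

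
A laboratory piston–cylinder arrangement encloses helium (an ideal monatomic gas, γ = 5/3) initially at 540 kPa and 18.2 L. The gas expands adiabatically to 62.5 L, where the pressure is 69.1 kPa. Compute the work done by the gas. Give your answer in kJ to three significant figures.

Adiabatic: W = (P₁V₁ − P₂V₂)/(γ − 1) with γ = 5/3.
P₁V₁ = 9828 J, P₂V₂ = 4319 J.
W = (9828 − 4319) / 0.6667 = 8264 J.

W ≈ 8.26 kJ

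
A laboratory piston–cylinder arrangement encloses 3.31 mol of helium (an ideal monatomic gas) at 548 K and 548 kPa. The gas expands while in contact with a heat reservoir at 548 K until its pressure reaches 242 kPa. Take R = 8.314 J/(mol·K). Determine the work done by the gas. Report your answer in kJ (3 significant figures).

W ≈ 12.3 kJ

Isothermal process: W = nRT ln(V₂/V₁) = nRT ln(P₁/P₂).
W = (3.31)(8.314)(548) × ln(548/242)
  = 15081 × ln(2.264) = 15081 × 0.8173
W_by_gas = 12326 J.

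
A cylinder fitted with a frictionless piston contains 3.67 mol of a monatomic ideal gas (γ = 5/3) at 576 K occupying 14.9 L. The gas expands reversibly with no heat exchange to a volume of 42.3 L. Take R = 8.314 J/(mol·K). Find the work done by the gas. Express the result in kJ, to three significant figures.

Adiabatic: TV^(γ−1) = const with γ = 5/3.
T₂ = T₁ (V₁/V₂)^(γ−1) = 576 × (14.9/42.3)^0.667 = 576 × 0.4988 = 287.3 K.
W_by = nCᵥ(T₁ − T₂) = (3.67)(12.47)(576 − 287.3) = 13214 J.

W ≈ 13.2 kJ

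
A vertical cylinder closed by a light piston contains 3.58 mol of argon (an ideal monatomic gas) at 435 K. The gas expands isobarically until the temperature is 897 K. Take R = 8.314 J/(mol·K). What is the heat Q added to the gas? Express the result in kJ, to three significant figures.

Isobaric: W = nRΔT = (3.58)(8.314)(462) = 13751 J.
ΔU = nCᵥΔT with Cᵥ = 3R/2: ΔU = (3.58)(12.47)(462) = 20627 J.
Q = ΔU + W = 20627 + 13751 = 34378 J.

Q ≈ 34.4 kJ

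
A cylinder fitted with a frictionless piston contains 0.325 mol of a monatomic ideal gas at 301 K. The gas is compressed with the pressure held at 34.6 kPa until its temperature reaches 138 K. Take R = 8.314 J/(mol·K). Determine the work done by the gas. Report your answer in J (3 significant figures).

W ≈ -440 J

Isobaric: W = P ΔV = nR ΔT.
W = (0.325)(8.314)(138 − 301) = -440.4 J.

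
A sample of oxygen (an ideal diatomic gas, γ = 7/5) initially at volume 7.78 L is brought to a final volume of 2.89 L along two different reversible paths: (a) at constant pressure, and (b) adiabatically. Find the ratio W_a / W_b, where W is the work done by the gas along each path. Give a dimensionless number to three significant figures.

W_a / W_b ≈ 0.517

Path (a) isobaric: W = P₁(V₂ − V₁) → W_a/(P₁V₁) = -0.6285.
Path (b) adiabatic: W = P₁V₁(1 − (V₁/V₂)^(γ−1))/(γ−1) → W_b/(P₁V₁) = -1.215.
W_a / W_b = -0.6285 / -1.215 = 0.5173.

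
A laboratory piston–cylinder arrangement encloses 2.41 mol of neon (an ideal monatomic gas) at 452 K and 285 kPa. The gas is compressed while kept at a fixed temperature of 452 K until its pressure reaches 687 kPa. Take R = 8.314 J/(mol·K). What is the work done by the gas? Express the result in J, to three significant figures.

W ≈ -7970 J

Isothermal process: W = nRT ln(V₂/V₁) = nRT ln(P₁/P₂).
W = (2.41)(8.314)(452) × ln(285/687)
  = 9057 × ln(0.4148) = 9057 × -0.8798
W_by_gas = -7968 J.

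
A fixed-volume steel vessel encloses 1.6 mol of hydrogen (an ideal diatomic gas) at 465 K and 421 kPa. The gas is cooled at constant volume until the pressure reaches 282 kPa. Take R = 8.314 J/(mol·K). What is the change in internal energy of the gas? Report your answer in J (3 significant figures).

ΔU ≈ -5110 J

Constant volume ⇒ W = 0, so Q = ΔU = nCᵥΔT with Cᵥ = 5R/2 = 20.79 J/(mol·K).
At constant V, T₂/T₁ = P₂/P₁ ⇒ ΔT = T₁(P₂/P₁ − 1) = 465·(282/421 − 1) = -153.5 K.
ΔU = (1.6)(20.79)(-153.5) = -5106 J.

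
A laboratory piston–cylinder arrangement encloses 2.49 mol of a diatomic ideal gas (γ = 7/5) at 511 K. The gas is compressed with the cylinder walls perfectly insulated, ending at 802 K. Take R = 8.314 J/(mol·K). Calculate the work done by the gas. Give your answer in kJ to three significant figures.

W ≈ -15.1 kJ

Adiabatic ⇒ Q = 0, so W_by = −ΔU = nCᵥ(T₁ − T₂).
Cᵥ = 5R/2 = 20.79 J/(mol·K).
W = (2.49)(20.79)(511 − 802) = -15061 J.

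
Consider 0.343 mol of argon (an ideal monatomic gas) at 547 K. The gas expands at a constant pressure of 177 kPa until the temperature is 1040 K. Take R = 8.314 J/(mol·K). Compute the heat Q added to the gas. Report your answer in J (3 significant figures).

Q ≈ 3510 J

Isobaric: W = nRΔT = (0.343)(8.314)(493) = 1406 J.
ΔU = nCᵥΔT with Cᵥ = 3R/2: ΔU = (0.343)(12.47)(493) = 2109 J.
Q = ΔU + W = 2109 + 1406 = 3515 J.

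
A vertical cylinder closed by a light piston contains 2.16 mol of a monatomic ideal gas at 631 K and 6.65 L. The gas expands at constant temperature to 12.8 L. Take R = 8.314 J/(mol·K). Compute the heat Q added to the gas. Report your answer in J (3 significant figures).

Isothermal ⇒ ΔU = 0, so Q = W = nRT ln(V₂/V₁).
Q = (2.16)(8.314)(631) ln(12.8/6.65) = 11332 × 0.6548 = 7420 J.

Q ≈ 7420 J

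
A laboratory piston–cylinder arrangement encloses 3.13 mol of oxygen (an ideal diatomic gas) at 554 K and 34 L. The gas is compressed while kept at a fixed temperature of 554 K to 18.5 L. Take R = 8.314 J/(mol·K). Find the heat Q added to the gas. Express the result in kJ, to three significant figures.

Q ≈ -8.77 kJ

Isothermal ⇒ ΔU = 0, so Q = W = nRT ln(V₂/V₁).
Q = (3.13)(8.314)(554) ln(18.5/34) = 14417 × -0.6086 = -8774 J.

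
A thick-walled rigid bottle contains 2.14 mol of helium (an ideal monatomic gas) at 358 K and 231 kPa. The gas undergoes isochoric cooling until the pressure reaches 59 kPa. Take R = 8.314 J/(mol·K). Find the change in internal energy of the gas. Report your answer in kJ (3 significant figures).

ΔU ≈ -7.11 kJ

Constant volume ⇒ W = 0, so Q = ΔU = nCᵥΔT with Cᵥ = 3R/2 = 12.47 J/(mol·K).
At constant V, T₂/T₁ = P₂/P₁ ⇒ ΔT = T₁(P₂/P₁ − 1) = 358·(59/231 − 1) = -266.6 K.
ΔU = (2.14)(12.47)(-266.6) = -7114 J.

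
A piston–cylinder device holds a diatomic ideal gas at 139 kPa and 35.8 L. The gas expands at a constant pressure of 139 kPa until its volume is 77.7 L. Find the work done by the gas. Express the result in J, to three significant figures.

Isobaric: W = P ΔV.
W = (139 kPa)(77.7 − 35.8 L) = (139)(41.9) = 5824 J.

W ≈ 5820 J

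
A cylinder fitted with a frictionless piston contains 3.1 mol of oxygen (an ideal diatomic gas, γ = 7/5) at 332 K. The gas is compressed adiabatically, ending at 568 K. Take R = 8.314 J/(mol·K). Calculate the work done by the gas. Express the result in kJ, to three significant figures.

Adiabatic ⇒ Q = 0, so W_by = −ΔU = nCᵥ(T₁ − T₂).
Cᵥ = 5R/2 = 20.79 J/(mol·K).
W = (3.1)(20.79)(332 − 568) = -15206 J.

W ≈ -15.2 kJ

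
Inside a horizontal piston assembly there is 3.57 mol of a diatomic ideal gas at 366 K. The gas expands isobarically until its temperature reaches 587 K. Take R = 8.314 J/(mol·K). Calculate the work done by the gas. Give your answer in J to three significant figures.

W ≈ 6560 J

Isobaric: W = P ΔV = nR ΔT.
W = (3.57)(8.314)(587 − 366) = 6559 J.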